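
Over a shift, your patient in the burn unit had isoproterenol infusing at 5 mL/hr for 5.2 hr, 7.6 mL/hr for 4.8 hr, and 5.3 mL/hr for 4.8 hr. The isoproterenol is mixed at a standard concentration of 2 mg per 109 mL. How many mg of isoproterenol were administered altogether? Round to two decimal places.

Concentration = 2 mg ÷ 109 mL = 0.01834862 mg/mL
Stage 1: 5 mL/hr × 5.2 hr = 26 mL → 26 mL × 0.01834862 mg/mL = 0.4770642 mg
Stage 2: 7.6 mL/hr × 4.8 hr = 36.48 mL → 36.48 mL × 0.01834862 mg/mL = 0.6693578 mg
Stage 3: 5.3 mL/hr × 4.8 hr = 25.44 mL → 25.44 mL × 0.01834862 mg/mL = 0.466789 mg
Total = 0.4770642 + 0.6693578 + 0.466789 = 1.613211 mg

1.61 mg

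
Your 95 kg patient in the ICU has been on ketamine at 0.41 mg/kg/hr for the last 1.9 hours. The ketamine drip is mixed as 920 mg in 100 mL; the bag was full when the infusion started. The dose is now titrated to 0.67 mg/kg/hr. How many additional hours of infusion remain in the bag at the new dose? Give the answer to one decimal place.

13.3 hours

Initial rate:
Dose = 0.41 mg/kg/hr × 95 kg = 38.95 mg/hr
Concentration = 920 mg ÷ 100 mL = 9.2 mg/mL
Rate = 38.95 mg/hr ÷ 9.2 mg/mL = 4.233696 mL/hr
Volume infused so far = 4.233696 mL/hr × 1.9 hr = 8.044022 mL
Volume remaining = 100 − 8.044022 = 91.95598 mL
New rate:
Dose = 0.67 mg/kg/hr × 95 kg = 63.65 mg/hr
Rate = 63.65 mg/hr ÷ 9.2 mg/mL = 6.918478 mL/hr
Time remaining = 91.95598 mL ÷ 6.918478 mL/hr = 13.29136 hr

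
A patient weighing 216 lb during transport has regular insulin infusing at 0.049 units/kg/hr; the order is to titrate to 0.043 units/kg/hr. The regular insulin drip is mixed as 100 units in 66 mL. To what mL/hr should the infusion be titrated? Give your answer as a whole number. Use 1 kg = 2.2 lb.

3 mL/hr

Weight = 216 lb ÷ 2.2 lb/kg = 98.18182 kg
Dose = 0.043 units/kg/hr × 98.18182 kg = 4.221818 units/hr
Concentration = 100 units ÷ 66 mL = 1.515152 units/mL
Rate = 4.221818 units/hr ÷ 1.515152 units/mL = 2.7864 mL/hr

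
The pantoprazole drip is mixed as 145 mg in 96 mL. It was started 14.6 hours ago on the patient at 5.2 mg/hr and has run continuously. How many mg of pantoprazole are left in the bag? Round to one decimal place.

Concentration = 145 mg ÷ 96 mL = 1.510417 mg/mL
Rate = 5.2 mg/hr ÷ 1.510417 mg/mL = 3.442759 mL/hr
Volume infused = 3.442759 mL/hr × 14.6 hr = 50.26428 mL
Volume remaining = 96 − 50.26428 = 45.73572 mL
Drug remaining = 45.73572 mL × 1.510417 mg/mL = 69.08 mg

69.1 mg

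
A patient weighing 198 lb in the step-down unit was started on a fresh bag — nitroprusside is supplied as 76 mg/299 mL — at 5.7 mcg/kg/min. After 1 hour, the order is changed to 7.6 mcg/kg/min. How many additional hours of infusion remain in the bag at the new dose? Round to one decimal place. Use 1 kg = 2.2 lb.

1.1 hours

Initial rate:
Weight = 198 lb ÷ 2.2 lb/kg = 90 kg
Dose = 5.7 mcg/kg/min × 90 kg = 513 mcg/min
513 mcg/min × 60 min/hr = 30780 mcg/hr
Concentration = 76 mg ÷ 299 mL = 0.2541806 mg/mL = 254.1806 mcg/mL
Rate = 30780 mcg/hr ÷ 254.1806 mcg/mL = 121.095 mL/hr
Volume infused so far = 121.095 mL/hr × 1 hr = 121.095 mL
Volume remaining = 299 − 121.095 = 177.905 mL
New rate:
Dose = 7.6 mcg/kg/min × 90 kg = 684 mcg/min
684 mcg/min × 60 min/hr = 41040 mcg/hr
Rate = 41040 mcg/hr ÷ 254.1806 mcg/mL = 161.46 mL/hr
Time remaining = 177.905 mL ÷ 161.46 mL/hr = 1.101852 hr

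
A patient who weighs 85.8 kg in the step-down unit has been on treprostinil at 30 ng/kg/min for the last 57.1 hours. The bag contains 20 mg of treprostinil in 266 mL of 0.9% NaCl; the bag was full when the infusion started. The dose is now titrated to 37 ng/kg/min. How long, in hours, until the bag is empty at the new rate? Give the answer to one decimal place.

58.7 hours

Initial rate:
Dose = 30 ng/kg/min × 85.8 kg = 2574 ng/min
2574 ng/min × 60 min/hr = 154440 ng/hr
Concentration = 20 mg ÷ 266 mL = 0.07518797 mg/mL = 75187.97 ng/mL
Rate = 154440 ng/hr ÷ 75187.97 ng/mL = 2.054052 mL/hr
Volume infused so far = 2.054052 mL/hr × 57.1 hr = 117.2864 mL
Volume remaining = 266 − 117.2864 = 148.7136 mL
New rate:
Dose = 37 ng/kg/min × 85.8 kg = 3174.6 ng/min
3174.6 ng/min × 60 min/hr = 190476 ng/hr
Rate = 190476 ng/hr ÷ 75187.97 ng/mL = 2.533331 mL/hr
Time remaining = 148.7136 mL ÷ 2.533331 mL/hr = 58.70281 hr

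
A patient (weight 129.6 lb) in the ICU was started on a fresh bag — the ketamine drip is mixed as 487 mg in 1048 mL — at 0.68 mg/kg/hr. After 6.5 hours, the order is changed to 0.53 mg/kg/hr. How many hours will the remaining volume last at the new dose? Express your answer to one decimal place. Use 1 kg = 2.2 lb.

7.3 hours

Initial rate:
Weight = 129.6 lb ÷ 2.2 lb/kg = 58.90909 kg
Dose = 0.68 mg/kg/hr × 58.90909 kg = 40.05818 mg/hr
Concentration = 487 mg ÷ 1048 mL = 0.4646947 mg/mL
Rate = 40.05818 mg/hr ÷ 0.4646947 mg/mL = 86.20323 mL/hr
Volume infused so far = 86.20323 mL/hr × 6.5 hr = 560.321 mL
Volume remaining = 1048 − 560.321 = 487.679 mL
New rate:
Dose = 0.53 mg/kg/hr × 58.90909 kg = 31.22182 mg/hr
Rate = 31.22182 mg/hr ÷ 0.4646947 mg/mL = 67.18781 mL/hr
Time remaining = 487.679 mL ÷ 67.18781 mL/hr = 7.258444 hr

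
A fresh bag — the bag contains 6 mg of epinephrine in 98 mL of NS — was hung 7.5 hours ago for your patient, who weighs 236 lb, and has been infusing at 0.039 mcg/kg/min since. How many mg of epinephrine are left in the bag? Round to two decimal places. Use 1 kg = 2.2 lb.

Weight = 236 lb ÷ 2.2 lb/kg = 107.2727 kg
Dose = 0.039 mcg/kg/min × 107.2727 kg = 4.183636 mcg/min
4.183636 mcg/min × 60 min/hr = 251.0182 mcg/hr
Concentration = 6 mg ÷ 98 mL = 0.06122449 mg/mL = 61.22449 mcg/mL
Rate = 251.0182 mcg/hr ÷ 61.22449 mcg/mL = 4.099964 mL/hr
Volume infused = 4.099964 mL/hr × 7.5 hr = 30.74973 mL
Volume remaining = 98 − 30.74973 = 67.25027 mL
Drug remaining = 67.25027 mL × 61.22449 mcg/mL = 4117.364 mcg = 4.117364 mg

4.12 mg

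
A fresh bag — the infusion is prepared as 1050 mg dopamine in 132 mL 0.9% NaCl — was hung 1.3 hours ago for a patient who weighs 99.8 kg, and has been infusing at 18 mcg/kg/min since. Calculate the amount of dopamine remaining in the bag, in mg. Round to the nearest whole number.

910 mg

Dose = 18 mcg/kg/min × 99.8 kg = 1796.4 mcg/min
1796.4 mcg/min × 60 min/hr = 107784 mcg/hr
Concentration = 1050 mg ÷ 132 mL = 7.954545 mg/mL = 7954.545 mcg/mL
Rate = 107784 mcg/hr ÷ 7954.545 mcg/mL = 13.54999 mL/hr
Volume infused = 13.54999 mL/hr × 1.3 hr = 17.61499 mL
Volume remaining = 132 − 17.61499 = 114.385 mL
Drug remaining = 114.385 mL × 7954.545 mcg/mL = 909880.8 mcg = 909.8808 mg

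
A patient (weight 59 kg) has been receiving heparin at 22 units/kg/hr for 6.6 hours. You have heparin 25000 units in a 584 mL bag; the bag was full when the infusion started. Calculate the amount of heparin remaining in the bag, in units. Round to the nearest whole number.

Dose = 22 units/kg/hr × 59 kg = 1298 units/hr
Concentration = 25000 units ÷ 584 mL = 42.80822 units/mL
Rate = 1298 units/hr ÷ 42.80822 units/mL = 30.32128 mL/hr
Volume infused = 30.32128 mL/hr × 6.6 hr = 200.1204 mL
Volume remaining = 584 − 200.1204 = 383.8796 mL
Drug remaining = 383.8796 mL × 42.80822 units/mL = 16433.2 units

16433 units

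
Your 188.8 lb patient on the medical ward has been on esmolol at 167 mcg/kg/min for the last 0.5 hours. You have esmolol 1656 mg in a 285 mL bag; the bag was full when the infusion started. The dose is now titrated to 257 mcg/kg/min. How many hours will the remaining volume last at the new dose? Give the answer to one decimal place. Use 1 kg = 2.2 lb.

0.9 hours

Initial rate:
Weight = 188.8 lb ÷ 2.2 lb/kg = 85.81818 kg
Dose = 167 mcg/kg/min × 85.81818 kg = 14331.64 mcg/min
14331.64 mcg/min × 60 min/hr = 859898.2 mcg/hr
Concentration = 1656 mg ÷ 285 mL = 5.810526 mg/mL = 5810.526 mcg/mL
Rate = 859898.2 mcg/hr ÷ 5810.526 mcg/mL = 147.9897 mL/hr
Volume infused so far = 147.9897 mL/hr × 0.5 hr = 73.99486 mL
Volume remaining = 285 − 73.99486 = 211.0051 mL
New rate:
Dose = 257 mcg/kg/min × 85.81818 kg = 22055.27 mcg/min
22055.27 mcg/min × 60 min/hr = 1323316 mcg/hr
Rate = 1323316 mcg/hr ÷ 5810.526 mcg/mL = 227.7447 mL/hr
Time remaining = 211.0051 mL ÷ 227.7447 mL/hr = 0.9264987 hr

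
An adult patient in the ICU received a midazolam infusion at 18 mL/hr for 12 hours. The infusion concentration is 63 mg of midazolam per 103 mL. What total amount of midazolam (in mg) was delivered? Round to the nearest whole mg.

132 mg

Concentration = 63 mg ÷ 103 mL = 0.6116505 mg/mL
Drug rate = 18 mL/hr × 0.6116505 mg/mL = 11.00971 mg/hr
Total = 11.00971 mg/hr × 12 hr = 132.1165 mg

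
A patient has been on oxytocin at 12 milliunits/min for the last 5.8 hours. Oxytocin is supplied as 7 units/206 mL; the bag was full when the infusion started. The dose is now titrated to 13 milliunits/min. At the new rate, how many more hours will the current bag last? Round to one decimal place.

3.6 hours

Initial rate:
12 milliunits/min × 60 min/hr = 720 milliunits/hr
Concentration = 7 units ÷ 206 mL = 0.03398058 units/mL = 33.98058 milliunits/mL
Rate = 720 milliunits/hr ÷ 33.98058 milliunits/mL = 21.18857 mL/hr
Volume infused so far = 21.18857 mL/hr × 5.8 hr = 122.8937 mL
Volume remaining = 206 − 122.8937 = 83.10629 mL
New rate:
13 milliunits/min × 60 min/hr = 780 milliunits/hr
Rate = 780 milliunits/hr ÷ 33.98058 milliunits/mL = 22.95429 mL/hr
Time remaining = 83.10629 mL ÷ 22.95429 mL/hr = 3.620513 hr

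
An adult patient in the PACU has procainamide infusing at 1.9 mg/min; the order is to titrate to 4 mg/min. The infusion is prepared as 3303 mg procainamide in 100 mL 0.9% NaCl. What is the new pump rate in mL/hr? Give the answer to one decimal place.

4 mg/min × 60 min/hr = 240 mg/hr
Concentration = 3303 mg ÷ 100 mL = 33.03 mg/mL
Rate = 240 mg/hr ÷ 33.03 mg/mL = 7.266122 mL/hr

7.3 mL/hr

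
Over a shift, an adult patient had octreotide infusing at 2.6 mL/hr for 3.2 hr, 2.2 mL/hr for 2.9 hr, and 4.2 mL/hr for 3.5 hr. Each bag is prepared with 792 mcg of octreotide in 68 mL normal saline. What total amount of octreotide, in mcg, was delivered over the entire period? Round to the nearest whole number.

Concentration = 792 mcg ÷ 68 mL = 11.64706 mcg/mL
Stage 1: 2.6 mL/hr × 3.2 hr = 8.32 mL → 8.32 mL × 11.64706 mcg/mL = 96.90353 mcg
Stage 2: 2.2 mL/hr × 2.9 hr = 6.38 mL → 6.38 mL × 11.64706 mcg/mL = 74.30824 mcg
Stage 3: 4.2 mL/hr × 3.5 hr = 14.7 mL → 14.7 mL × 11.64706 mcg/mL = 171.2118 mcg
Total = 96.90353 + 74.30824 + 171.2118 = 342.4235 mcg

342 mcg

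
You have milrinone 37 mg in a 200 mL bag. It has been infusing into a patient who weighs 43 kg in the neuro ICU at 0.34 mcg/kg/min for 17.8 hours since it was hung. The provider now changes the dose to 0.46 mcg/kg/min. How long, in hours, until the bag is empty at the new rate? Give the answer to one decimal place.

18.0 hours

Initial rate:
Dose = 0.34 mcg/kg/min × 43 kg = 14.62 mcg/min
14.62 mcg/min × 60 min/hr = 877.2 mcg/hr
Concentration = 37 mg ÷ 200 mL = 0.185 mg/mL = 185 mcg/mL
Rate = 877.2 mcg/hr ÷ 185 mcg/mL = 4.741622 mL/hr
Volume infused so far = 4.741622 mL/hr × 17.8 hr = 84.40086 mL
Volume remaining = 200 − 84.40086 = 115.5991 mL
New rate:
Dose = 0.46 mcg/kg/min × 43 kg = 19.78 mcg/min
19.78 mcg/min × 60 min/hr = 1186.8 mcg/hr
Rate = 1186.8 mcg/hr ÷ 185 mcg/mL = 6.415135 mL/hr
Time remaining = 115.5991 mL ÷ 6.415135 mL/hr = 18.01975 hr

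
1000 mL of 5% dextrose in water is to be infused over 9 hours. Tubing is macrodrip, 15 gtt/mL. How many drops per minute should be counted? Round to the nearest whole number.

28 gtt/min

1000 mL ÷ (9 hr × 60 = 540 min) = 1.851852 mL/min
1.851852 mL/min × 15 gtt/mL = 27.77778 gtt/min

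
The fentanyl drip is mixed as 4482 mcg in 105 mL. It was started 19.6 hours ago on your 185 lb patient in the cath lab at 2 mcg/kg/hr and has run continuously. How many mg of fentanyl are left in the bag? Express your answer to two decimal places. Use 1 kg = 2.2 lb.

Weight = 185 lb ÷ 2.2 lb/kg = 84.09091 kg
Dose = 2 mcg/kg/hr × 84.09091 kg = 168.1818 mcg/hr
Concentration = 4482 mcg ÷ 105 mL = 42.68571 mcg/mL
Rate = 168.1818 mcg/hr ÷ 42.68571 mcg/mL = 3.940002 mL/hr
Volume infused = 3.940002 mL/hr × 19.6 hr = 77.22405 mL
Volume remaining = 105 − 77.22405 = 27.77595 mL
Drug remaining = 27.77595 mL × 42.68571 mcg/mL = 1185.636 mcg = 1.185636 mg

1.19 mg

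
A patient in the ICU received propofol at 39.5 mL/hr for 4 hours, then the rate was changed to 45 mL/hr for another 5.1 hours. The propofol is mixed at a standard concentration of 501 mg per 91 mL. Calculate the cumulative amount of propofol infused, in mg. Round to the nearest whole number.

Concentration = 501 mg ÷ 91 mL = 5.505495 mg/mL
Stage 1: 39.5 mL/hr × 4 hr = 158 mL → 158 mL × 5.505495 mg/mL = 869.8681 mg
Stage 2: 45 mL/hr × 5.1 hr = 229.5 mL → 229.5 mL × 5.505495 mg/mL = 1263.511 mg
Total = 869.8681 + 1263.511 = 2133.379 mg

2133 mg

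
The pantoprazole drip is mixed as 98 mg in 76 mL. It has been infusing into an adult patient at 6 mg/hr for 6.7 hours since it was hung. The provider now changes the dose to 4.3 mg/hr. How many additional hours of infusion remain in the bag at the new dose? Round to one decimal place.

13.4 hours

Initial rate:
Concentration = 98 mg ÷ 76 mL = 1.289474 mg/mL
Rate = 6 mg/hr ÷ 1.289474 mg/mL = 4.653061 mL/hr
Volume infused so far = 4.653061 mL/hr × 6.7 hr = 31.17551 mL
Volume remaining = 76 − 31.17551 = 44.82449 mL
New rate:
Rate = 4.3 mg/hr ÷ 1.289474 mg/mL = 3.334694 mL/hr
Time remaining = 44.82449 mL ÷ 3.334694 mL/hr = 13.44186 hr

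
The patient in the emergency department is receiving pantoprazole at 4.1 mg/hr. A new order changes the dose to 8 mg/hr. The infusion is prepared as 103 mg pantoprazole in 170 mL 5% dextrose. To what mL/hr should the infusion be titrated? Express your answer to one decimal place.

Concentration = 103 mg ÷ 170 mL = 0.6058824 mg/mL
Rate = 8 mg/hr ÷ 0.6058824 mg/mL = 13.20388 mL/hr

13.2 mL/hr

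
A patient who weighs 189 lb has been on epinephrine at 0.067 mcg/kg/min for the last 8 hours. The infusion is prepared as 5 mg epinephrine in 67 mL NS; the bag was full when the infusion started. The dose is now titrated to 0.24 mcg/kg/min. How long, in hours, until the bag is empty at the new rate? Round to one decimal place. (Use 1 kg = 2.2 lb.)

1.8 hours

Initial rate:
Weight = 189 lb ÷ 2.2 lb/kg = 85.90909 kg
Dose = 0.067 mcg/kg/min × 85.90909 kg = 5.755909 mcg/min
5.755909 mcg/min × 60 min/hr = 345.3545 mcg/hr
Concentration = 5 mg ÷ 67 mL = 0.07462687 mg/mL = 74.62687 mcg/mL
Rate = 345.3545 mcg/hr ÷ 74.62687 mcg/mL = 4.627751 mL/hr
Volume infused so far = 4.627751 mL/hr × 8 hr = 37.02201 mL
Volume remaining = 67 − 37.02201 = 29.97799 mL
New rate:
Dose = 0.24 mcg/kg/min × 85.90909 kg = 20.61818 mcg/min
20.61818 mcg/min × 60 min/hr = 1237.091 mcg/hr
Rate = 1237.091 mcg/hr ÷ 74.62687 mcg/mL = 16.57702 mL/hr
Time remaining = 29.97799 mL ÷ 16.57702 mL/hr = 1.808407 hr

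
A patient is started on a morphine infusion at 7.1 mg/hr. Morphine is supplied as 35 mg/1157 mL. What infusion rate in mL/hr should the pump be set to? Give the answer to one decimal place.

Concentration = 35 mg ÷ 1157 mL = 0.03025065 mg/mL
Rate = 7.1 mg/hr ÷ 0.03025065 mg/mL = 234.7057 mL/hr

234.7 mL/hr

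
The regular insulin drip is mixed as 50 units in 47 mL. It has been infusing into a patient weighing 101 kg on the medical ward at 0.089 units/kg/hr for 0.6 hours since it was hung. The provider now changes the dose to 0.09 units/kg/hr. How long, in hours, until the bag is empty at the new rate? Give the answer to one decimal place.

Initial rate:
Dose = 0.089 units/kg/hr × 101 kg = 8.989 units/hr
Concentration = 50 units ÷ 47 mL = 1.06383 units/mL
Rate = 8.989 units/hr ÷ 1.06383 units/mL = 8.44966 mL/hr
Volume infused so far = 8.44966 mL/hr × 0.6 hr = 5.069796 mL
Volume remaining = 47 − 5.069796 = 41.9302 mL
New rate:
Dose = 0.09 units/kg/hr × 101 kg = 9.09 units/hr
Rate = 9.09 units/hr ÷ 1.06383 units/mL = 8.5446 mL/hr
Time remaining = 41.9302 mL ÷ 8.5446 mL/hr = 4.907217 hr

4.9 hours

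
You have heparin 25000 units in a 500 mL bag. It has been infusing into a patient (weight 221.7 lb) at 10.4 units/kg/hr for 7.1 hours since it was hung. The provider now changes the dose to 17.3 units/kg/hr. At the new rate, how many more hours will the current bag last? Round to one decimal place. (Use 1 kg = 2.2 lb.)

10.1 hours

Initial rate:
Weight = 221.7 lb ÷ 2.2 lb/kg = 100.7727 kg
Dose = 10.4 units/kg/hr × 100.7727 kg = 1048.036 units/hr
Concentration = 25000 units ÷ 500 mL = 50 units/mL
Rate = 1048.036 units/hr ÷ 50 units/mL = 20.96073 mL/hr
Volume infused so far = 20.96073 mL/hr × 7.1 hr = 148.8212 mL
Volume remaining = 500 − 148.8212 = 351.1788 mL
New rate:
Dose = 17.3 units/kg/hr × 100.7727 kg = 1743.368 units/hr
Rate = 1743.368 units/hr ÷ 50 units/mL = 34.86736 mL/hr
Time remaining = 351.1788 mL ÷ 34.86736 mL/hr = 10.07185 hr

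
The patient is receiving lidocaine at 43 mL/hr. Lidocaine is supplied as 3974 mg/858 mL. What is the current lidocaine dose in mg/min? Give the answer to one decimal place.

Concentration = 3974 mg ÷ 858 mL = 4.631702 mg/mL
Drug rate = 43 mL/hr × 4.631702 mg/mL = 199.1632 mg/hr
199.1632 mg/hr ÷ 60 min/hr = 3.319386 mg/min

3.3 mg/min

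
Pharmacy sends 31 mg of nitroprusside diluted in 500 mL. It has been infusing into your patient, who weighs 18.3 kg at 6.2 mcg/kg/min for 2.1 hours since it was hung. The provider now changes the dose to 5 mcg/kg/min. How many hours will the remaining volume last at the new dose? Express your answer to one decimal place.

Initial rate:
Dose = 6.2 mcg/kg/min × 18.3 kg = 113.46 mcg/min
113.46 mcg/min × 60 min/hr = 6807.6 mcg/hr
Concentration = 31 mg ÷ 500 mL = 0.062 mg/mL = 62 mcg/mL
Rate = 6807.6 mcg/hr ÷ 62 mcg/mL = 109.8 mL/hr
Volume infused so far = 109.8 mL/hr × 2.1 hr = 230.58 mL
Volume remaining = 500 − 230.58 = 269.42 mL
New rate:
Dose = 5 mcg/kg/min × 18.3 kg = 91.5 mcg/min
91.5 mcg/min × 60 min/hr = 5490 mcg/hr
Rate = 5490 mcg/hr ÷ 62 mcg/mL = 88.54839 mL/hr
Time remaining = 269.42 mL ÷ 88.54839 mL/hr = 3.04263 hr

3.0 hours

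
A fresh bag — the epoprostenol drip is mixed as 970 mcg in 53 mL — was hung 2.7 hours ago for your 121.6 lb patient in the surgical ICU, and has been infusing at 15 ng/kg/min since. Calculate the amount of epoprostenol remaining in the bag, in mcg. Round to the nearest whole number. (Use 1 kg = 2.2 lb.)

836 mcg

Weight = 121.6 lb ÷ 2.2 lb/kg = 55.27273 kg
Dose = 15 ng/kg/min × 55.27273 kg = 829.0909 ng/min
829.0909 ng/min × 60 min/hr = 49745.45 ng/hr
Concentration = 970 mcg ÷ 53 mL = 18.30189 mcg/mL = 18301.89 ng/mL
Rate = 49745.45 ng/hr ÷ 18301.89 ng/mL = 2.718051 mL/hr
Volume infused = 2.718051 mL/hr × 2.7 hr = 7.338737 mL
Volume remaining = 53 − 7.338737 = 45.66126 mL
Drug remaining = 45.66126 mL × 18301.89 ng/mL = 835687.3 ng = 835.6873 mcg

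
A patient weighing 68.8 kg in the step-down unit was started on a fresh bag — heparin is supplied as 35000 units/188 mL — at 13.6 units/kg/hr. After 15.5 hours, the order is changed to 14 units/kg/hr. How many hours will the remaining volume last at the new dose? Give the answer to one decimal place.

Initial rate:
Dose = 13.6 units/kg/hr × 68.8 kg = 935.68 units/hr
Concentration = 35000 units ÷ 188 mL = 186.1702 units/mL
Rate = 935.68 units/hr ÷ 186.1702 units/mL = 5.025938 mL/hr
Volume infused so far = 5.025938 mL/hr × 15.5 hr = 77.90204 mL
Volume remaining = 188 − 77.90204 = 110.098 mL
New rate:
Dose = 14 units/kg/hr × 68.8 kg = 963.2 units/hr
Rate = 963.2 units/hr ÷ 186.1702 units/mL = 5.17376 mL/hr
Time remaining = 110.098 mL ÷ 5.17376 mL/hr = 21.28007 hr

21.3 hours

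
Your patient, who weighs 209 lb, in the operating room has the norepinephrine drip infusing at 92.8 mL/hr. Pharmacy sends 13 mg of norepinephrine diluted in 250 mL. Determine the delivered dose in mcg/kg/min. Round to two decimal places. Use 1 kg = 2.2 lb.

Weight = 209 lb ÷ 2.2 lb/kg = 95 kg
Concentration = 13 mg ÷ 250 mL = 0.052 mg/mL = 52 mcg/mL
Drug rate = 92.8 mL/hr × 52 mcg/mL = 4825.6 mcg/hr
4825.6 mcg/hr ÷ 60 min/hr = 80.42667 mcg/min
80.42667 mcg/min ÷ 95 kg = 0.8465965 mcg/kg/min

0.85 mcg/kg/min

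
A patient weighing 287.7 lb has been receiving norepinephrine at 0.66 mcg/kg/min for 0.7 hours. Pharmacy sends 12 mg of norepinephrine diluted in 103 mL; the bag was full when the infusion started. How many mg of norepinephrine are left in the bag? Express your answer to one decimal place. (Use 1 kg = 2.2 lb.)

8.4 mg

Weight = 287.7 lb ÷ 2.2 lb/kg = 130.7727 kg
Dose = 0.66 mcg/kg/min × 130.7727 kg = 86.31 mcg/min
86.31 mcg/min × 60 min/hr = 5178.6 mcg/hr
Concentration = 12 mg ÷ 103 mL = 0.1165049 mg/mL = 116.5049 mcg/mL
Rate = 5178.6 mcg/hr ÷ 116.5049 mcg/mL = 44.44965 mL/hr
Volume infused = 44.44965 mL/hr × 0.7 hr = 31.11475 mL
Volume remaining = 103 − 31.11475 = 71.88525 mL
Drug remaining = 71.88525 mL × 116.5049 mcg/mL = 8374.98 mcg = 8.37498 mg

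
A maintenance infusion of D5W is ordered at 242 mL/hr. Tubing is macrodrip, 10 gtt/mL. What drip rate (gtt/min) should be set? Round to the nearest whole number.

242 mL/hr ÷ 60 min/hr = 4.033333 mL/min
4.033333 mL/min × 10 gtt/mL = 40.33333 gtt/min

40 gtt/min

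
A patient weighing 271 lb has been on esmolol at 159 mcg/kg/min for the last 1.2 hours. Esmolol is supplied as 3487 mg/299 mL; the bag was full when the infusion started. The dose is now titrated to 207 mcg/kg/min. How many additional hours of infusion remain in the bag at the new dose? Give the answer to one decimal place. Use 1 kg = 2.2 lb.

Initial rate:
Weight = 271 lb ÷ 2.2 lb/kg = 123.1818 kg
Dose = 159 mcg/kg/min × 123.1818 kg = 19585.91 mcg/min
19585.91 mcg/min × 60 min/hr = 1175155 mcg/hr
Concentration = 3487 mg ÷ 299 mL = 11.66221 mg/mL = 11662.21 mcg/mL
Rate = 1175155 mcg/hr ÷ 11662.21 mcg/mL = 100.766 mL/hr
Volume infused so far = 100.766 mL/hr × 1.2 hr = 120.9193 mL
Volume remaining = 299 − 120.9193 = 178.0807 mL
New rate:
Dose = 207 mcg/kg/min × 123.1818 kg = 25498.64 mcg/min
25498.64 mcg/min × 60 min/hr = 1529918 mcg/hr
Rate = 1529918 mcg/hr ÷ 11662.21 mcg/mL = 131.186 mL/hr
Time remaining = 178.0807 mL ÷ 131.186 mL/hr = 1.357468 hr

1.4 hours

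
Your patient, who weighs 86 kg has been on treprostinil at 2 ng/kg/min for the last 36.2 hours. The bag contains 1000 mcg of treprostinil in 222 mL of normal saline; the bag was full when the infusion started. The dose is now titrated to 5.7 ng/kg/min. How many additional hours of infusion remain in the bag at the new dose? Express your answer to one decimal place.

Initial rate:
Dose = 2 ng/kg/min × 86 kg = 172 ng/min
172 ng/min × 60 min/hr = 10320 ng/hr
Concentration = 1000 mcg ÷ 222 mL = 4.504505 mcg/mL = 4504.505 ng/mL
Rate = 10320 ng/hr ÷ 4504.505 ng/mL = 2.29104 mL/hr
Volume infused so far = 2.29104 mL/hr × 36.2 hr = 82.93565 mL
Volume remaining = 222 − 82.93565 = 139.0644 mL
New rate:
Dose = 5.7 ng/kg/min × 86 kg = 490.2 ng/min
490.2 ng/min × 60 min/hr = 29412 ng/hr
Rate = 29412 ng/hr ÷ 4504.505 ng/mL = 6.529464 mL/hr
Time remaining = 139.0644 mL ÷ 6.529464 mL/hr = 21.29797 hr

21.3 hours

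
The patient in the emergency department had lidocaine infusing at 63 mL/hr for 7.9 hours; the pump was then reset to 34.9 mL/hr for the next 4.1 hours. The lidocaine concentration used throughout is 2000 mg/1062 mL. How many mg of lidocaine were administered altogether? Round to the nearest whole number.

Concentration = 2000 mg ÷ 1062 mL = 1.883239 mg/mL
Stage 1: 63 mL/hr × 7.9 hr = 497.7 mL → 497.7 mL × 1.883239 mg/mL = 937.2881 mg
Stage 2: 34.9 mL/hr × 4.1 hr = 143.09 mL → 143.09 mL × 1.883239 mg/mL = 269.4727 mg
Total = 937.2881 + 269.4727 = 1206.761 mg

1207 mg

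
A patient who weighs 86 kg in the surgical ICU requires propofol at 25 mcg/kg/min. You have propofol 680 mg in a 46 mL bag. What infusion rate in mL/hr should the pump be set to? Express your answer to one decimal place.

Dose = 25 mcg/kg/min × 86 kg = 2150 mcg/min
2150 mcg/min × 60 min/hr = 129000 mcg/hr
Concentration = 680 mg ÷ 46 mL = 14.78261 mg/mL = 14782.61 mcg/mL
Rate = 129000 mcg/hr ÷ 14782.61 mcg/mL = 8.726471 mL/hr

8.7 mL/hr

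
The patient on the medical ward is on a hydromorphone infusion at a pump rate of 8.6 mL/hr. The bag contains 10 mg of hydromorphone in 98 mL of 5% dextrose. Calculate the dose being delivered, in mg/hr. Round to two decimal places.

Concentration = 10 mg ÷ 98 mL = 0.1020408 mg/mL
Drug rate = 8.6 mL/hr × 0.1020408 mg/mL = 0.877551 mg/hr

0.88 mg/hr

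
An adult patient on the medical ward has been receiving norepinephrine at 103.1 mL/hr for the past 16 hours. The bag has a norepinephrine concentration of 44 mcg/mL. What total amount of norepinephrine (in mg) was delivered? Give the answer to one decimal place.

72.6 mg

Drug rate = 103.1 mL/hr × 44 mcg/mL = 4536.4 mcg/hr
Total = 4536.4 mcg/hr × 16 hr = 72582.4 mcg = 72.5824 mg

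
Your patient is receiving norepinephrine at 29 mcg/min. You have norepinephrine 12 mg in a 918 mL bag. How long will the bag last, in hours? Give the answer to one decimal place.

29 mcg/min × 60 min/hr = 1740 mcg/hr
Concentration = 12 mg ÷ 918 mL = 0.0130719 mg/mL = 13.0719 mcg/mL
Rate = 1740 mcg/hr ÷ 13.0719 mcg/mL = 133.11 mL/hr
Duration = 918 mL ÷ 133.11 mL/hr = 6.896552 hr

6.9 hours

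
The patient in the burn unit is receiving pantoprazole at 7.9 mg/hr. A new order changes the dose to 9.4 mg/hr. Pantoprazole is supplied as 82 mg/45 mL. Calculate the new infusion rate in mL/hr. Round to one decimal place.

Concentration = 82 mg ÷ 45 mL = 1.822222 mg/mL
Rate = 9.4 mg/hr ÷ 1.822222 mg/mL = 5.158537 mL/hr

5.2 mL/hr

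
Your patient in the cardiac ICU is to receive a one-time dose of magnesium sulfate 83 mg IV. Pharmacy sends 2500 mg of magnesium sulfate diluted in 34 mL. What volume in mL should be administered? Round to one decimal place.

Concentration = 2500 mg ÷ 34 mL = 73.52941 mg/mL
Volume = 83 mg ÷ 73.52941 mg/mL = 1.1288 mL

1.1 mL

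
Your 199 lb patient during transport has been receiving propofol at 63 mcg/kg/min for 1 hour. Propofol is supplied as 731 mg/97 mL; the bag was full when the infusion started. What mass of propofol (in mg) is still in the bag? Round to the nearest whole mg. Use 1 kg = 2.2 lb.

Weight = 199 lb ÷ 2.2 lb/kg = 90.45455 kg
Dose = 63 mcg/kg/min × 90.45455 kg = 5698.636 mcg/min
5698.636 mcg/min × 60 min/hr = 341918.2 mcg/hr
Concentration = 731 mg ÷ 97 mL = 7.536082 mg/mL = 7536.082 mcg/mL
Rate = 341918.2 mcg/hr ÷ 7536.082 mcg/mL = 45.37081 mL/hr
Volume infused = 45.37081 mL/hr × 1 hr = 45.37081 mL
Volume remaining = 97 − 45.37081 = 51.62919 mL
Drug remaining = 51.62919 mL × 7536.082 mcg/mL = 389081.8 mcg = 389.0818 mg

389 mg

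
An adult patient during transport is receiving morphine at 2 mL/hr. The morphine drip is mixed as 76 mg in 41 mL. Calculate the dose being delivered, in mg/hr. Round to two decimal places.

3.71 mg/hr

Concentration = 76 mg ÷ 41 mL = 1.853659 mg/mL
Drug rate = 2 mL/hr × 1.853659 mg/mL = 3.707317 mg/hr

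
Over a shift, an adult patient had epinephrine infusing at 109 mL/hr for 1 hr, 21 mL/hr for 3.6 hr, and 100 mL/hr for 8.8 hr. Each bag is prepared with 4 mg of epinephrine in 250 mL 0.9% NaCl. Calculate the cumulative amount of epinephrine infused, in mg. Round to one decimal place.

17.0 mg

Concentration = 4 mg ÷ 250 mL = 0.016 mg/mL
Stage 1: 109 mL/hr × 1 hr = 109 mL → 109 mL × 0.016 mg/mL = 1.744 mg
Stage 2: 21 mL/hr × 3.6 hr = 75.6 mL → 75.6 mL × 0.016 mg/mL = 1.2096 mg
Stage 3: 100 mL/hr × 8.8 hr = 880 mL → 880 mL × 0.016 mg/mL = 14.08 mg
Total = 1.744 + 1.2096 + 14.08 = 17.0336 mg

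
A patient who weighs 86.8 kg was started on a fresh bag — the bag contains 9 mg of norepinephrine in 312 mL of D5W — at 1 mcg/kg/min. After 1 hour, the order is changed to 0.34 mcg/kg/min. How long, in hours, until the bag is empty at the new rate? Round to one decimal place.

2.1 hours

Initial rate:
Dose = 1 mcg/kg/min × 86.8 kg = 86.8 mcg/min
86.8 mcg/min × 60 min/hr = 5208 mcg/hr
Concentration = 9 mg ÷ 312 mL = 0.02884615 mg/mL = 28.84615 mcg/mL
Rate = 5208 mcg/hr ÷ 28.84615 mcg/mL = 180.544 mL/hr
Volume infused so far = 180.544 mL/hr × 1 hr = 180.544 mL
Volume remaining = 312 − 180.544 = 131.456 mL
New rate:
Dose = 0.34 mcg/kg/min × 86.8 kg = 29.512 mcg/min
29.512 mcg/min × 60 min/hr = 1770.72 mcg/hr
Rate = 1770.72 mcg/hr ÷ 28.84615 mcg/mL = 61.38496 mL/hr
Time remaining = 131.456 mL ÷ 61.38496 mL/hr = 2.141502 hr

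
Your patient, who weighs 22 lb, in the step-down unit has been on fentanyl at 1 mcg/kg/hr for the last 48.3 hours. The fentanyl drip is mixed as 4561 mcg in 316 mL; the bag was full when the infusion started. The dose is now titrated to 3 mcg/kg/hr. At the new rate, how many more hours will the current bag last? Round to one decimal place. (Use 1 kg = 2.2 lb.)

135.9 hours

Initial rate:
Weight = 22 lb ÷ 2.2 lb/kg = 10 kg
Dose = 1 mcg/kg/hr × 10 kg = 10 mcg/hr
Concentration = 4561 mcg ÷ 316 mL = 14.43354 mcg/mL
Rate = 10 mcg/hr ÷ 14.43354 mcg/mL = 0.6928305 mL/hr
Volume infused so far = 0.6928305 mL/hr × 48.3 hr = 33.46371 mL
Volume remaining = 316 − 33.46371 = 282.5363 mL
New rate:
Dose = 3 mcg/kg/hr × 10 kg = 30 mcg/hr
Rate = 30 mcg/hr ÷ 14.43354 mcg/mL = 2.078492 mL/hr
Time remaining = 282.5363 mL ÷ 2.078492 mL/hr = 135.9333 hr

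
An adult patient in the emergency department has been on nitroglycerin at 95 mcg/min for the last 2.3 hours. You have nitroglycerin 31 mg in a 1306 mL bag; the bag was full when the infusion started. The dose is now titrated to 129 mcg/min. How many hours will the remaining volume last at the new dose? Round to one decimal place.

2.3 hours

Initial rate:
95 mcg/min × 60 min/hr = 5700 mcg/hr
Concentration = 31 mg ÷ 1306 mL = 0.0237366 mg/mL = 23.7366 mcg/mL
Rate = 5700 mcg/hr ÷ 23.7366 mcg/mL = 240.1355 mL/hr
Volume infused so far = 240.1355 mL/hr × 2.3 hr = 552.3116 mL
Volume remaining = 1306 − 552.3116 = 753.6884 mL
New rate:
129 mcg/min × 60 min/hr = 7740 mcg/hr
Rate = 7740 mcg/hr ÷ 23.7366 mcg/mL = 326.0787 mL/hr
Time remaining = 753.6884 mL ÷ 326.0787 mL/hr = 2.31137 hr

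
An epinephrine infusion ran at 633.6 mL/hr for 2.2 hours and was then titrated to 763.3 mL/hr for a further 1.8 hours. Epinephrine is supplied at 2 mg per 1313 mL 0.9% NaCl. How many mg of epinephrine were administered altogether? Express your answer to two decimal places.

4.22 mg

Concentration = 2 mg ÷ 1313 mL = 0.001523229 mg/mL
Stage 1: 633.6 mL/hr × 2.2 hr = 1393.92 mL → 1393.92 mL × 0.001523229 mg/mL = 2.12326 mg
Stage 2: 763.3 mL/hr × 1.8 hr = 1373.94 mL → 1373.94 mL × 0.001523229 mg/mL = 2.092826 mg
Total = 2.12326 + 2.092826 = 4.216085 mg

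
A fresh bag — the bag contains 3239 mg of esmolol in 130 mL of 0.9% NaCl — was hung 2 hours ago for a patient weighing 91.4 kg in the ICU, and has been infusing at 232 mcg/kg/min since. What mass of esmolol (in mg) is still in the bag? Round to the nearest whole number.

694 mg

Dose = 232 mcg/kg/min × 91.4 kg = 21204.8 mcg/min
21204.8 mcg/min × 60 min/hr = 1272288 mcg/hr
Concentration = 3239 mg ÷ 130 mL = 24.91538 mg/mL = 24915.38 mcg/mL
Rate = 1272288 mcg/hr ÷ 24915.38 mcg/mL = 51.06435 mL/hr
Volume infused = 51.06435 mL/hr × 2 hr = 102.1287 mL
Volume remaining = 130 − 102.1287 = 27.87129 mL
Drug remaining = 27.87129 mL × 24915.38 mcg/mL = 694424 mcg = 694.424 mg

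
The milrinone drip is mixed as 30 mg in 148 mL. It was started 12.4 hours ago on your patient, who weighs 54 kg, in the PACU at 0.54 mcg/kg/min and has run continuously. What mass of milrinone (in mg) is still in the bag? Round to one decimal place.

Dose = 0.54 mcg/kg/min × 54 kg = 29.16 mcg/min
29.16 mcg/min × 60 min/hr = 1749.6 mcg/hr
Concentration = 30 mg ÷ 148 mL = 0.2027027 mg/mL = 202.7027 mcg/mL
Rate = 1749.6 mcg/hr ÷ 202.7027 mcg/mL = 8.63136 mL/hr
Volume infused = 8.63136 mL/hr × 12.4 hr = 107.0289 mL
Volume remaining = 148 − 107.0289 = 40.97114 mL
Drug remaining = 40.97114 mL × 202.7027 mcg/mL = 8304.96 mcg = 8.30496 mg

8.3 mg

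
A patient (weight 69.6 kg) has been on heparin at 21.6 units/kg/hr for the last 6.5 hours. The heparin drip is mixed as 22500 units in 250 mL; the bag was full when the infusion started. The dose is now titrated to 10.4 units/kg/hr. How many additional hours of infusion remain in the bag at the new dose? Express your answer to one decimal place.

17.6 hours

Initial rate:
Dose = 21.6 units/kg/hr × 69.6 kg = 1503.36 units/hr
Concentration = 22500 units ÷ 250 mL = 90 units/mL
Rate = 1503.36 units/hr ÷ 90 units/mL = 16.704 mL/hr
Volume infused so far = 16.704 mL/hr × 6.5 hr = 108.576 mL
Volume remaining = 250 − 108.576 = 141.424 mL
New rate:
Dose = 10.4 units/kg/hr × 69.6 kg = 723.84 units/hr
Rate = 723.84 units/hr ÷ 90 units/mL = 8.042667 mL/hr
Time remaining = 141.424 mL ÷ 8.042667 mL/hr = 17.58422 hr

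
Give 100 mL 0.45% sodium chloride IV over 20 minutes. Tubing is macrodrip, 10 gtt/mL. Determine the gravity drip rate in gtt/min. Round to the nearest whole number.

100 mL ÷ (20 min) = 5 mL/min
5 mL/min × 10 gtt/mL = 50 gtt/min

50 gtt/min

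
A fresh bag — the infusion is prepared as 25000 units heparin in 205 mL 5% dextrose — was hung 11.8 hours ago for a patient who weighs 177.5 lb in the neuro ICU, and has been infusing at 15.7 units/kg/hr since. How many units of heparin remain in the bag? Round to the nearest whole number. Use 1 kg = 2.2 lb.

10053 units

Weight = 177.5 lb ÷ 2.2 lb/kg = 80.68182 kg
Dose = 15.7 units/kg/hr × 80.68182 kg = 1266.705 units/hr
Concentration = 25000 units ÷ 205 mL = 121.9512 units/mL
Rate = 1266.705 units/hr ÷ 121.9512 units/mL = 10.38698 mL/hr
Volume infused = 10.38698 mL/hr × 11.8 hr = 122.5663 mL
Volume remaining = 205 − 122.5663 = 82.43367 mL
Drug remaining = 82.43367 mL × 121.9512 units/mL = 10052.89 units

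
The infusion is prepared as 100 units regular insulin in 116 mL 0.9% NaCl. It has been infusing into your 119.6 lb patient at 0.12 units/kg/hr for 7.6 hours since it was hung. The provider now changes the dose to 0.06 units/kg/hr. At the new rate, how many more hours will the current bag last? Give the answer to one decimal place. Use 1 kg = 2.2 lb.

Initial rate:
Weight = 119.6 lb ÷ 2.2 lb/kg = 54.36364 kg
Dose = 0.12 units/kg/hr × 54.36364 kg = 6.523636 units/hr
Concentration = 100 units ÷ 116 mL = 0.862069 units/mL
Rate = 6.523636 units/hr ÷ 0.862069 units/mL = 7.567418 mL/hr
Volume infused so far = 7.567418 mL/hr × 7.6 hr = 57.51238 mL
Volume remaining = 116 − 57.51238 = 58.48762 mL
New rate:
Dose = 0.06 units/kg/hr × 54.36364 kg = 3.261818 units/hr
Rate = 3.261818 units/hr ÷ 0.862069 units/mL = 3.783709 mL/hr
Time remaining = 58.48762 mL ÷ 3.783709 mL/hr = 15.45775 hr

15.5 hours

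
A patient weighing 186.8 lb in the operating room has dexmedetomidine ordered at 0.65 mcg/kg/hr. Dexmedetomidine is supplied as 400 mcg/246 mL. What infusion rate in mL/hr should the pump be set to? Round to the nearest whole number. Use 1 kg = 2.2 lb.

34 mL/hr

Weight = 186.8 lb ÷ 2.2 lb/kg = 84.90909 kg
Dose = 0.65 mcg/kg/hr × 84.90909 kg = 55.19091 mcg/hr
Concentration = 400 mcg ÷ 246 mL = 1.626016 mcg/mL
Rate = 55.19091 mcg/hr ÷ 1.626016 mcg/mL = 33.94241 mL/hr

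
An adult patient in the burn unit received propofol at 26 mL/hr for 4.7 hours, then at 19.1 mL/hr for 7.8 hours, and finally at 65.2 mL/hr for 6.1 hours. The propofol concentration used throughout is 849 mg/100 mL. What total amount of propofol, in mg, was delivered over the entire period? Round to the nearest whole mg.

Concentration = 849 mg ÷ 100 mL = 8.49 mg/mL
Stage 1: 26 mL/hr × 4.7 hr = 122.2 mL → 122.2 mL × 8.49 mg/mL = 1037.478 mg
Stage 2: 19.1 mL/hr × 7.8 hr = 148.98 mL → 148.98 mL × 8.49 mg/mL = 1264.84 mg
Stage 3: 65.2 mL/hr × 6.1 hr = 397.72 mL → 397.72 mL × 8.49 mg/mL = 3376.643 mg
Total = 1037.478 + 1264.84 + 3376.643 = 5678.961 mg

5679 mg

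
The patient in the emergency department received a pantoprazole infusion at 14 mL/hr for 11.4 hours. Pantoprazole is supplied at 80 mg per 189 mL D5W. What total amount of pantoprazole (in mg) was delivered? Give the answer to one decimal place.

67.6 mg

Concentration = 80 mg ÷ 189 mL = 0.4232804 mg/mL
Drug rate = 14 mL/hr × 0.4232804 mg/mL = 5.925926 mg/hr
Total = 5.925926 mg/hr × 11.4 hr = 67.55556 mg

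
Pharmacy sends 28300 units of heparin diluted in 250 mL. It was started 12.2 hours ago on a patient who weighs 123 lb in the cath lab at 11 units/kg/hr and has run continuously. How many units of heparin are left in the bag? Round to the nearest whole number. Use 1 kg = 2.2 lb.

20797 units

Weight = 123 lb ÷ 2.2 lb/kg = 55.90909 kg
Dose = 11 units/kg/hr × 55.90909 kg = 615 units/hr
Concentration = 28300 units ÷ 250 mL = 113.2 units/mL
Rate = 615 units/hr ÷ 113.2 units/mL = 5.432862 mL/hr
Volume infused = 5.432862 mL/hr × 12.2 hr = 66.28092 mL
Volume remaining = 250 − 66.28092 = 183.7191 mL
Drug remaining = 183.7191 mL × 113.2 units/mL = 20797 units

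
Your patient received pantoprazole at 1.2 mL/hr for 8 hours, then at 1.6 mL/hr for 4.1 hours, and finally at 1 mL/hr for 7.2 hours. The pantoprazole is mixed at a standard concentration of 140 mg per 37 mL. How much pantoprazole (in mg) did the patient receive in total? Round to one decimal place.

Concentration = 140 mg ÷ 37 mL = 3.783784 mg/mL
Stage 1: 1.2 mL/hr × 8 hr = 9.6 mL → 9.6 mL × 3.783784 mg/mL = 36.32432 mg
Stage 2: 1.6 mL/hr × 4.1 hr = 6.56 mL → 6.56 mL × 3.783784 mg/mL = 24.82162 mg
Stage 3: 1 mL/hr × 7.2 hr = 7.2 mL → 7.2 mL × 3.783784 mg/mL = 27.24324 mg
Total = 36.32432 + 24.82162 + 27.24324 = 88.38919 mg

88.4 mg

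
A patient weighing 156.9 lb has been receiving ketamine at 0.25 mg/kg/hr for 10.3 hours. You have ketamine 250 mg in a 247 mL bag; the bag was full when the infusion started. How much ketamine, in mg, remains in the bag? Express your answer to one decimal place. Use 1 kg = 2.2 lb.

66.4 mg

Weight = 156.9 lb ÷ 2.2 lb/kg = 71.31818 kg
Dose = 0.25 mg/kg/hr × 71.31818 kg = 17.82955 mg/hr
Concentration = 250 mg ÷ 247 mL = 1.012146 mg/mL
Rate = 17.82955 mg/hr ÷ 1.012146 mg/mL = 17.61559 mL/hr
Volume infused = 17.61559 mL/hr × 10.3 hr = 181.4406 mL
Volume remaining = 247 − 181.4406 = 65.55941 mL
Drug remaining = 65.55941 mL × 1.012146 mg/mL = 66.35568 mg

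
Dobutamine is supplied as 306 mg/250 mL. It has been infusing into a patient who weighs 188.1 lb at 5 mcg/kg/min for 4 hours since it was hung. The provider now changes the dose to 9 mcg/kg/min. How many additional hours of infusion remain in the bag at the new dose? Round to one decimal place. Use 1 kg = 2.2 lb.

4.4 hours

Initial rate:
Weight = 188.1 lb ÷ 2.2 lb/kg = 85.5 kg
Dose = 5 mcg/kg/min × 85.5 kg = 427.5 mcg/min
427.5 mcg/min × 60 min/hr = 25650 mcg/hr
Concentration = 306 mg ÷ 250 mL = 1.224 mg/mL = 1224 mcg/mL
Rate = 25650 mcg/hr ÷ 1224 mcg/mL = 20.95588 mL/hr
Volume infused so far = 20.95588 mL/hr × 4 hr = 83.82353 mL
Volume remaining = 250 − 83.82353 = 166.1765 mL
New rate:
Dose = 9 mcg/kg/min × 85.5 kg = 769.5 mcg/min
769.5 mcg/min × 60 min/hr = 46170 mcg/hr
Rate = 46170 mcg/hr ÷ 1224 mcg/mL = 37.72059 mL/hr
Time remaining = 166.1765 mL ÷ 37.72059 mL/hr = 4.405458 hr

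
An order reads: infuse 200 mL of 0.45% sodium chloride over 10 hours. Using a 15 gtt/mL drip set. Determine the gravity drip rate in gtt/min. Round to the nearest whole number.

5 gtt/min

200 mL ÷ (10 hr × 60 = 600 min) = 0.3333333 mL/min
0.3333333 mL/min × 15 gtt/mL = 5 gtt/min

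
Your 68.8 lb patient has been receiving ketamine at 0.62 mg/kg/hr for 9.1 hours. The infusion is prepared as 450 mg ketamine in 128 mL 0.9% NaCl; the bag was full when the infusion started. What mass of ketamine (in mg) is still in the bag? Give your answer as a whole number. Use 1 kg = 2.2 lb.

274 mg

Weight = 68.8 lb ÷ 2.2 lb/kg = 31.27273 kg
Dose = 0.62 mg/kg/hr × 31.27273 kg = 19.38909 mg/hr
Concentration = 450 mg ÷ 128 mL = 3.515625 mg/mL
Rate = 19.38909 mg/hr ÷ 3.515625 mg/mL = 5.515119 mL/hr
Volume infused = 5.515119 mL/hr × 9.1 hr = 50.18758 mL
Volume remaining = 128 − 50.18758 = 77.81242 mL
Drug remaining = 77.81242 mL × 3.515625 mg/mL = 273.5593 mg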